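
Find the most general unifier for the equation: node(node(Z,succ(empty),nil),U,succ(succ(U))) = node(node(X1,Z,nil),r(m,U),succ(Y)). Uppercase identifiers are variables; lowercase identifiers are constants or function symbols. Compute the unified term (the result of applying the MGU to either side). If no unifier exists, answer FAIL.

FAIL

Decompose node/3: node(Z,succ(empty),nil) = node(X1,Z,nil),  U = r(m,U),  succ(succ(U)) = succ(Y).
Decompose node/3: Z = X1,  succ(empty) = Z,  nil = nil.
Bind Z := X1; substituting into the one remaining equation that mentions Z gives: succ(empty) = X1.
Bind X1 := succ(empty); no other remaining equation mentions X1. Substituting into the earlier binding gives Z := succ(empty).
Delete trivial equation nil = nil.
Occurs check fails: U occurs in r(m,U); the equation U = r(m,U) has no finite solution.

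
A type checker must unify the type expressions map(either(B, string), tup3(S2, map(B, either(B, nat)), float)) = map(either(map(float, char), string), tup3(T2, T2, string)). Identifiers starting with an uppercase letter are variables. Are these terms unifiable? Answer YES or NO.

Decompose map/2: either(B, string) = either(map(float, char), string),  tup3(S2, map(B, either(B, nat)), float) = tup3(T2, T2, string).
Decompose either/2: B = map(float, char),  string = string.
Bind B := map(float, char); substituting into the one remaining equation that mentions B gives: tup3(S2, map(map(float, char), either(map(float, char), nat)), float) = tup3(T2, T2, string).
Delete trivial equation string = string.
Decompose tup3/3: S2 = T2,  map(map(float, char), either(map(float, char), nat)) = T2,  float = string.
Bind S2 := T2; no other remaining equation mentions S2.
Bind T2 := map(map(float, char), either(map(float, char), nat)); no other remaining equation mentions T2. Substituting into the earlier binding gives S2 := map(map(float, char), either(map(float, char), nat)).
Clash: constants float and string differ; no unifier exists.

NO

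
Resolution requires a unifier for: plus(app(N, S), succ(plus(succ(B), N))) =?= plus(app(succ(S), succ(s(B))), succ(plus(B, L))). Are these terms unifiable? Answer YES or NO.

Decompose plus/2: app(N, S) =?= app(succ(S), succ(s(B))),  succ(plus(succ(B), N)) =?= succ(plus(B, L)).
Decompose app/2: N =?= succ(S),  S =?= succ(s(B)).
Bind N := succ(S); substituting into the one remaining equation that mentions N gives: succ(plus(succ(B), succ(S))) =?= succ(plus(B, L)).
Bind S := succ(s(B)); substituting into the remaining equation gives: succ(plus(succ(B), succ(succ(s(B))))) =?= succ(plus(B, L)). Substituting into the earlier binding gives N := succ(succ(s(B))).
Decompose succ/1: plus(succ(B), succ(succ(s(B)))) =?= plus(B, L).
Decompose plus/2: succ(B) =?= B,  succ(succ(s(B))) =?= L.
Occurs check fails: B occurs in succ(B); the equation B =?= succ(B) has no finite solution.

NO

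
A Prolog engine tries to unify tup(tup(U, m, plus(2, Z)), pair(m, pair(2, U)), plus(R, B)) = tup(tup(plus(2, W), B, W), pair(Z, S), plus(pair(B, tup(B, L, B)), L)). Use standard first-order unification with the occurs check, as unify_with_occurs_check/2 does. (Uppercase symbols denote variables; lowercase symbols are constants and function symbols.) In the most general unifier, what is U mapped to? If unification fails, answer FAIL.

Decompose tup/3: tup(U, m, plus(2, Z)) = tup(plus(2, W), B, W),  pair(m, pair(2, U)) = pair(Z, S),  plus(R, B) = plus(pair(B, tup(B, L, B)), L).
Decompose tup/3: U = plus(2, W),  m = B,  plus(2, Z) = W.
Bind U := plus(2, W); substituting into the one remaining equation that mentions U gives: pair(m, pair(2, plus(2, W))) = pair(Z, S).
Bind B := m; substituting into the one remaining equation that mentions B gives: plus(R, m) = plus(pair(m, tup(m, L, m)), L).
Bind W := plus(2, Z); substituting into the one remaining equation that mentions W gives: pair(m, pair(2, plus(2, plus(2, Z)))) = pair(Z, S). Substituting into the earlier binding gives U := plus(2, plus(2, Z)).
Decompose pair/2: m = Z,  pair(2, plus(2, plus(2, Z))) = S.
Bind Z := m; substituting into the one remaining equation that mentions Z gives: pair(2, plus(2, plus(2, m))) = S. Substituting into the earlier bindings gives U := plus(2, plus(2, m)), W := plus(2, m).
Bind S := pair(2, plus(2, plus(2, m))); no other remaining equation mentions S.
Decompose plus/2: R = pair(m, tup(m, L, m)),  m = L.
Bind R := pair(m, tup(m, L, m)); no other remaining equation mentions R.
Bind L := m. Substituting into the earlier binding gives R := pair(m, tup(m, m, m)).
MGU = { U -> plus(2, plus(2, m)), B -> m, W -> plus(2, m), Z -> m, S -> pair(2, plus(2, plus(2, m))), R -> pair(m, tup(m, m, m)), L -> m }, so U -> plus(2, plus(2, m)).

plus(2, plus(2, m))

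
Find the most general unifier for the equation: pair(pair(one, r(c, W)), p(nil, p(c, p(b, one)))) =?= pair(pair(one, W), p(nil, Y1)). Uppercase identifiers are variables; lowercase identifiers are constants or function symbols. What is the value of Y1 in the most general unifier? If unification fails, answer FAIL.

Decompose pair/2: pair(one, r(c, W)) =?= pair(one, W),  p(nil, p(c, p(b, one))) =?= p(nil, Y1).
Decompose pair/2: one =?= one,  r(c, W) =?= W.
Delete trivial equation one =?= one.
Occurs check fails: W occurs in r(c, W); the equation W =?= r(c, W) has no finite solution.

FAIL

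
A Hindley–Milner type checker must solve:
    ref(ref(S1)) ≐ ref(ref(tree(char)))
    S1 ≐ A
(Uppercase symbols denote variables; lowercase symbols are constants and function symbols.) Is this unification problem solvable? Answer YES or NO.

YES

Decompose ref/1: ref(S1) ≐ ref(tree(char)).
Decompose ref/1: S1 ≐ tree(char).
Bind S1 := tree(char); substituting into the remaining equation gives: tree(char) ≐ A.
Bind A := tree(char).
No equations remain and no clash or occurs-check failure arose, so a unifier exists.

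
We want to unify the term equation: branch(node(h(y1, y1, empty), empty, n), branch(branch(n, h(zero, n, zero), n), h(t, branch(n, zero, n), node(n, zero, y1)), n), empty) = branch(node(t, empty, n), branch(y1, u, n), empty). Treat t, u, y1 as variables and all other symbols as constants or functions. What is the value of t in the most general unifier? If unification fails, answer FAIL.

h(branch(n, h(zero, n, zero), n), branch(n, h(zero, n, zero), n), empty)

Decompose branch/3: node(h(y1, y1, empty), empty, n) = node(t, empty, n),  branch(branch(n, h(zero, n, zero), n), h(t, branch(n, zero, n), node(n, zero, y1)), n) = branch(y1, u, n),  empty = empty.
Decompose node/3: h(y1, y1, empty) = t,  empty = empty,  n = n.
Bind t := h(y1, y1, empty); substituting into the one remaining equation that mentions t gives: branch(branch(n, h(zero, n, zero), n), h(h(y1, y1, empty), branch(n, zero, n), node(n, zero, y1)), n) = branch(y1, u, n).
Delete trivial equation empty = empty.
Delete trivial equation n = n.
Decompose branch/3: branch(n, h(zero, n, zero), n) = y1,  h(h(y1, y1, empty), branch(n, zero, n), node(n, zero, y1)) = u,  n = n.
Bind y1 := branch(n, h(zero, n, zero), n); substituting into the one remaining equation that mentions y1 gives: h(h(branch(n, h(zero, n, zero), n), branch(n, h(zero, n, zero), n), empty), branch(n, zero, n), node(n, zero, branch(n, h(zero, n, zero), n))) = u. Substituting into the earlier binding gives t := h(branch(n, h(zero, n, zero), n), branch(n, h(zero, n, zero), n), empty).
Bind u := h(h(branch(n, h(zero, n, zero), n), branch(n, h(zero, n, zero), n), empty), branch(n, zero, n), node(n, zero, branch(n, h(zero, n, zero), n))); no other remaining equation mentions u.
Delete trivial equation n = n.
Delete trivial equation empty = empty.
MGU = { t := h(branch(n, h(zero, n, zero), n), branch(n, h(zero, n, zero), n), empty), y1 := branch(n, h(zero, n, zero), n), u := h(h(branch(n, h(zero, n, zero), n), branch(n, h(zero, n, zero), n), empty), branch(n, zero, n), node(n, zero, branch(n, h(zero, n, zero), n))) }, so t := h(branch(n, h(zero, n, zero), n), branch(n, h(zero, n, zero), n), empty).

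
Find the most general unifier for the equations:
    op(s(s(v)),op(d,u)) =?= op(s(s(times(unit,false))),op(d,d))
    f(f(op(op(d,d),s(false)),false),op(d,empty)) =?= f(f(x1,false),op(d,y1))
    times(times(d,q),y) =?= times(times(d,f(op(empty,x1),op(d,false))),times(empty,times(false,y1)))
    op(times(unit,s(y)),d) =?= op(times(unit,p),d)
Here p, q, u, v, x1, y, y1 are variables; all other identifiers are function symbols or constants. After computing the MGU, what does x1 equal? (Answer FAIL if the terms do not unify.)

Decompose op/2: s(s(v)) =?= s(s(times(unit,false))),  op(d,u) =?= op(d,d).
Decompose s/1: s(v) =?= s(times(unit,false)).
Decompose s/1: v =?= times(unit,false).
Bind v := times(unit,false); no other remaining equation mentions v.
Decompose op/2: d =?= d,  u =?= d.
Delete trivial equation d =?= d.
Bind u := d; no other remaining equation mentions u.
Decompose f/2: f(op(op(d,d),s(false)),false) =?= f(x1,false),  op(d,empty) =?= op(d,y1).
Decompose f/2: op(op(d,d),s(false)) =?= x1,  false =?= false.
Bind x1 := op(op(d,d),s(false)); substituting into the one remaining equation that mentions x1 gives: times(times(d,q),y) =?= times(times(d,f(op(empty,op(op(d,d),s(false))),op(d,false))),times(empty,times(false,y1))).
Delete trivial equation false =?= false.
Decompose op/2: d =?= d,  empty =?= y1.
Delete trivial equation d =?= d.
Bind y1 := empty; substituting into the one remaining equation that mentions y1 gives: times(times(d,q),y) =?= times(times(d,f(op(empty,op(op(d,d),s(false))),op(d,false))),times(empty,times(false,empty))).
Decompose times/2: times(d,q) =?= times(d,f(op(empty,op(op(d,d),s(false))),op(d,false))),  y =?= times(empty,times(false,empty)).
Decompose times/2: d =?= d,  q =?= f(op(empty,op(op(d,d),s(false))),op(d,false)).
Delete trivial equation d =?= d.
Bind q := f(op(empty,op(op(d,d),s(false))),op(d,false)); no other remaining equation mentions q.
Bind y := times(empty,times(false,empty)); substituting into the remaining equation gives: op(times(unit,s(times(empty,times(false,empty)))),d) =?= op(times(unit,p),d).
Decompose op/2: times(unit,s(times(empty,times(false,empty)))) =?= times(unit,p),  d =?= d.
Decompose times/2: unit =?= unit,  s(times(empty,times(false,empty))) =?= p.
Delete trivial equation unit =?= unit.
Bind p := s(times(empty,times(false,empty))); no other remaining equation mentions p.
Delete trivial equation d =?= d.
MGU = { v -> times(unit,false), u -> d, x1 -> op(op(d,d),s(false)), y1 -> empty, q -> f(op(empty,op(op(d,d),s(false))),op(d,false)), y -> times(empty,times(false,empty)), p -> s(times(empty,times(false,empty))) }, so x1 -> op(op(d,d),s(false)).

op(op(d,d),s(false))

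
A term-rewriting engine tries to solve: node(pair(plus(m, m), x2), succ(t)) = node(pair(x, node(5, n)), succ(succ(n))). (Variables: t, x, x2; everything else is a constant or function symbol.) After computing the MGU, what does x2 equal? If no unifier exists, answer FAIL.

Decompose node/2: pair(plus(m, m), x2) = pair(x, node(5, n)),  succ(t) = succ(succ(n)).
Decompose pair/2: plus(m, m) = x,  x2 = node(5, n).
Bind x := plus(m, m); no other remaining equation mentions x.
Bind x2 := node(5, n); no other remaining equation mentions x2.
Decompose succ/1: t = succ(n).
Bind t := succ(n).
MGU = { x := plus(m, m), x2 := node(5, n), t := succ(n) }, so x2 := node(5, n).

node(5, n)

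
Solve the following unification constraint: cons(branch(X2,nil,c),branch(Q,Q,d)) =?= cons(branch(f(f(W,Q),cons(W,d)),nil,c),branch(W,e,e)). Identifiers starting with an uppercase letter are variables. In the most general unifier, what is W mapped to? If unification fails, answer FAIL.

Decompose cons/2: branch(X2,nil,c) =?= branch(f(f(W,Q),cons(W,d)),nil,c),  branch(Q,Q,d) =?= branch(W,e,e).
Decompose branch/3: X2 =?= f(f(W,Q),cons(W,d)),  nil =?= nil,  c =?= c.
Bind X2 := f(f(W,Q),cons(W,d)); no other remaining equation mentions X2.
Delete trivial equation nil =?= nil.
Delete trivial equation c =?= c.
Decompose branch/3: Q =?= W,  Q =?= e,  d =?= e.
Bind Q := W; substituting into the one remaining equation that mentions Q gives: W =?= e. Substituting into the earlier binding gives X2 := f(f(W,W),cons(W,d)).
Bind W := e; no other remaining equation mentions W. Substituting into the earlier bindings gives X2 := f(f(e,e),cons(e,d)), Q := e.
Clash: constants d and e differ; no unifier exists.

FAIL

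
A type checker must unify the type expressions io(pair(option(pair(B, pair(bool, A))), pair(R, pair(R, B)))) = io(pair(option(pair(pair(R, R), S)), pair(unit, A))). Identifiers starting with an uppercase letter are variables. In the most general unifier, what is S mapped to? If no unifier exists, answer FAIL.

pair(bool, pair(unit, pair(unit, unit)))

Decompose io/1: pair(option(pair(B, pair(bool, A))), pair(R, pair(R, B))) = pair(option(pair(pair(R, R), S)), pair(unit, A)).
Decompose pair/2: option(pair(B, pair(bool, A))) = option(pair(pair(R, R), S)),  pair(R, pair(R, B)) = pair(unit, A).
Decompose option/1: pair(B, pair(bool, A)) = pair(pair(R, R), S).
Decompose pair/2: B = pair(R, R),  pair(bool, A) = S.
Bind B := pair(R, R); substituting into the one remaining equation that mentions B gives: pair(R, pair(R, pair(R, R))) = pair(unit, A).
Bind S := pair(bool, A); no other remaining equation mentions S.
Decompose pair/2: R = unit,  pair(R, pair(R, R)) = A.
Bind R := unit; substituting into the remaining equation gives: pair(unit, pair(unit, unit)) = A. Substituting into the earlier binding gives B := pair(unit, unit).
Bind A := pair(unit, pair(unit, unit)). Substituting into the earlier binding gives S := pair(bool, pair(unit, pair(unit, unit))).
MGU = { B ↦ pair(unit, unit), S ↦ pair(bool, pair(unit, pair(unit, unit))), R ↦ unit, A ↦ pair(unit, pair(unit, unit)) }, so S ↦ pair(bool, pair(unit, pair(unit, unit))).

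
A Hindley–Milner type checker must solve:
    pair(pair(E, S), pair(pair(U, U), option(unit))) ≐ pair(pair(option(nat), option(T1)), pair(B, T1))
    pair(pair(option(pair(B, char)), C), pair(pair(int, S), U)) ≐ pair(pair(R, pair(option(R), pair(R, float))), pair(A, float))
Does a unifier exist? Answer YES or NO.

YES

Decompose pair/2: pair(E, S) ≐ pair(option(nat), option(T1)),  pair(pair(U, U), option(unit)) ≐ pair(B, T1).
Decompose pair/2: E ≐ option(nat),  S ≐ option(T1).
Bind E := option(nat); no other remaining equation mentions E.
Bind S := option(T1); substituting into the one remaining equation that mentions S gives: pair(pair(option(pair(B, char)), C), pair(pair(int, option(T1)), U)) ≐ pair(pair(R, pair(option(R), pair(R, float))), pair(A, float)).
Decompose pair/2: pair(U, U) ≐ B,  option(unit) ≐ T1.
Bind B := pair(U, U); substituting into the one remaining equation that mentions B gives: pair(pair(option(pair(pair(U, U), char)), C), pair(pair(int, option(T1)), U)) ≐ pair(pair(R, pair(option(R), pair(R, float))), pair(A, float)).
Bind T1 := option(unit); substituting into the remaining equation gives: pair(pair(option(pair(pair(U, U), char)), C), pair(pair(int, option(option(unit))), U)) ≐ pair(pair(R, pair(option(R), pair(R, float))), pair(A, float)). Substituting into the earlier binding gives S := option(option(unit)).
Decompose pair/2: pair(option(pair(pair(U, U), char)), C) ≐ pair(R, pair(option(R), pair(R, float))),  pair(pair(int, option(option(unit))), U) ≐ pair(A, float).
Decompose pair/2: option(pair(pair(U, U), char)) ≐ R,  C ≐ pair(option(R), pair(R, float)).
Bind R := option(pair(pair(U, U), char)); substituting into the one remaining equation that mentions R gives: C ≐ pair(option(option(pair(pair(U, U), char))), pair(option(pair(pair(U, U), char)), float)).
Bind C := pair(option(option(pair(pair(U, U), char))), pair(option(pair(pair(U, U), char)), float)); no other remaining equation mentions C.
Decompose pair/2: pair(int, option(option(unit))) ≐ A,  U ≐ float.
Bind A := pair(int, option(option(unit))); no other remaining equation mentions A.
Bind U := float. Substituting into the earlier bindings gives B := pair(float, float), R := option(pair(pair(float, float), char)), C := pair(option(option(pair(pair(float, float), char))), pair(option(pair(pair(float, float), char)), float)).
No equations remain and no clash or occurs-check failure arose, so a unifier exists.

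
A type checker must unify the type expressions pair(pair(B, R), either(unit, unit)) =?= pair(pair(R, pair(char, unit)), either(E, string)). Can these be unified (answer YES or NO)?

NO

Decompose pair/2: pair(B, R) =?= pair(R, pair(char, unit)),  either(unit, unit) =?= either(E, string).
Decompose pair/2: B =?= R,  R =?= pair(char, unit).
Bind B := R; no other remaining equation mentions B.
Bind R := pair(char, unit); no other remaining equation mentions R. Substituting into the earlier binding gives B := pair(char, unit).
Decompose either/2: unit =?= E,  unit =?= string.
Bind E := unit; no other remaining equation mentions E.
Clash: constants unit and string differ; no unifier exists.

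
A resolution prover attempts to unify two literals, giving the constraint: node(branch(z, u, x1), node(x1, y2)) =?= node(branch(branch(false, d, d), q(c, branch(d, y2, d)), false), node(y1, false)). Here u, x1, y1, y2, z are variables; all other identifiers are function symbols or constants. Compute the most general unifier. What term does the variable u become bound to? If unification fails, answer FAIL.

Decompose node/2: branch(z, u, x1) =?= branch(branch(false, d, d), q(c, branch(d, y2, d)), false),  node(x1, y2) =?= node(y1, false).
Decompose branch/3: z =?= branch(false, d, d),  u =?= q(c, branch(d, y2, d)),  x1 =?= false.
Bind z := branch(false, d, d); no other remaining equation mentions z.
Bind u := q(c, branch(d, y2, d)); no other remaining equation mentions u.
Bind x1 := false; substituting into the remaining equation gives: node(false, y2) =?= node(y1, false).
Decompose node/2: false =?= y1,  y2 =?= false.
Bind y1 := false; no other remaining equation mentions y1.
Bind y2 := false. Substituting into the earlier binding gives u := q(c, branch(d, false, d)).
MGU = { z := branch(false, d, d), u := q(c, branch(d, false, d)), x1 := false, y1 := false, y2 := false }, so u := q(c, branch(d, false, d)).

q(c, branch(d, false, d))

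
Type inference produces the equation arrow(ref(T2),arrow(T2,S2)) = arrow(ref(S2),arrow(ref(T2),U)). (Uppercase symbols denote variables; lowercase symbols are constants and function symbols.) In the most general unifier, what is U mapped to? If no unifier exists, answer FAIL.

FAIL

Decompose arrow/2: ref(T2) = ref(S2),  arrow(T2,S2) = arrow(ref(T2),U).
Decompose ref/1: T2 = S2.
Bind T2 := S2; substituting into the remaining equation gives: arrow(S2,S2) = arrow(ref(S2),U).
Decompose arrow/2: S2 = ref(S2),  S2 = U.
Occurs check fails: S2 occurs in ref(S2); the equation S2 = ref(S2) has no finite solution.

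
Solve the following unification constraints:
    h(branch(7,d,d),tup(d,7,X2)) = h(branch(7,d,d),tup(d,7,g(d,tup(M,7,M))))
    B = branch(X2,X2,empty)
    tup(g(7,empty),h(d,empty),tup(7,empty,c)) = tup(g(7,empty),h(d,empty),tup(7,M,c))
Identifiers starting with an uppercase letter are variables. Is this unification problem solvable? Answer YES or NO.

Decompose h/2: branch(7,d,d) = branch(7,d,d),  tup(d,7,X2) = tup(d,7,g(d,tup(M,7,M))).
Delete trivial equation branch(7,d,d) = branch(7,d,d).
Decompose tup/3: d = d,  7 = 7,  X2 = g(d,tup(M,7,M)).
Delete trivial equation d = d.
Delete trivial equation 7 = 7.
Bind X2 := g(d,tup(M,7,M)); substituting into the one remaining equation that mentions X2 gives: B = branch(g(d,tup(M,7,M)),g(d,tup(M,7,M)),empty).
Bind B := branch(g(d,tup(M,7,M)),g(d,tup(M,7,M)),empty); no other remaining equation mentions B.
Decompose tup/3: g(7,empty) = g(7,empty),  h(d,empty) = h(d,empty),  tup(7,empty,c) = tup(7,M,c).
Delete trivial equation g(7,empty) = g(7,empty).
Delete trivial equation h(d,empty) = h(d,empty).
Decompose tup/3: 7 = 7,  empty = M,  c = c.
Delete trivial equation 7 = 7.
Bind M := empty; no other remaining equation mentions M. Substituting into the earlier bindings gives X2 := g(d,tup(empty,7,empty)), B := branch(g(d,tup(empty,7,empty)),g(d,tup(empty,7,empty)),empty).
Delete trivial equation c = c.
No equations remain and no clash or occurs-check failure arose, so a unifier exists.

YES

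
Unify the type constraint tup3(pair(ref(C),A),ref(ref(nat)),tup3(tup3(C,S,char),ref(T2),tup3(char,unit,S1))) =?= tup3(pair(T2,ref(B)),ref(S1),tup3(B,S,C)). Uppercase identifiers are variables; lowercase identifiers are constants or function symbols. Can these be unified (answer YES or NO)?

YES

Decompose tup3/3: pair(ref(C),A) =?= pair(T2,ref(B)),  ref(ref(nat)) =?= ref(S1),  tup3(tup3(C,S,char),ref(T2),tup3(char,unit,S1)) =?= tup3(B,S,C).
Decompose pair/2: ref(C) =?= T2,  A =?= ref(B).
Bind T2 := ref(C); substituting into the one remaining equation that mentions T2 gives: tup3(tup3(C,S,char),ref(ref(C)),tup3(char,unit,S1)) =?= tup3(B,S,C).
Bind A := ref(B); no other remaining equation mentions A.
Decompose ref/1: ref(nat) =?= S1.
Bind S1 := ref(nat); substituting into the remaining equation gives: tup3(tup3(C,S,char),ref(ref(C)),tup3(char,unit,ref(nat))) =?= tup3(B,S,C).
Decompose tup3/3: tup3(C,S,char) =?= B,  ref(ref(C)) =?= S,  tup3(char,unit,ref(nat)) =?= C.
Bind B := tup3(C,S,char); no other remaining equation mentions B. Substituting into the earlier binding gives A := ref(tup3(C,S,char)).
Bind S := ref(ref(C)); no other remaining equation mentions S. Substituting into the earlier bindings gives A := ref(tup3(C,ref(ref(C)),char)), B := tup3(C,ref(ref(C)),char).
Bind C := tup3(char,unit,ref(nat)). Substituting into the earlier bindings gives T2 := ref(tup3(char,unit,ref(nat))), A := ref(tup3(tup3(char,unit,ref(nat)),ref(ref(tup3(char,unit,ref(nat)))),char)), B := tup3(tup3(char,unit,ref(nat)),ref(ref(tup3(char,unit,ref(nat)))),char), S := ref(ref(tup3(char,unit,ref(nat)))).
No equations remain and no clash or occurs-check failure arose, so a unifier exists.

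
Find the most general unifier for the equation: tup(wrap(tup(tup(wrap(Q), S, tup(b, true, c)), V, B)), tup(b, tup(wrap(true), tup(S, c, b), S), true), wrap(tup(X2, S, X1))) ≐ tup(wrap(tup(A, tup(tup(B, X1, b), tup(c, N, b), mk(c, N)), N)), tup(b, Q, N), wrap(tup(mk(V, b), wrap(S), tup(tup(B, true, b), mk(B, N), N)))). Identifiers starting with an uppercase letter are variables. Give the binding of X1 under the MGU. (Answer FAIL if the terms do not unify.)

FAIL

Decompose tup/3: wrap(tup(tup(wrap(Q), S, tup(b, true, c)), V, B)) ≐ wrap(tup(A, tup(tup(B, X1, b), tup(c, N, b), mk(c, N)), N)),  tup(b, tup(wrap(true), tup(S, c, b), S), true) ≐ tup(b, Q, N),  wrap(tup(X2, S, X1)) ≐ wrap(tup(mk(V, b), wrap(S), tup(tup(B, true, b), mk(B, N), N))).
Decompose wrap/1: tup(tup(wrap(Q), S, tup(b, true, c)), V, B) ≐ tup(A, tup(tup(B, X1, b), tup(c, N, b), mk(c, N)), N).
Decompose tup/3: tup(wrap(Q), S, tup(b, true, c)) ≐ A,  V ≐ tup(tup(B, X1, b), tup(c, N, b), mk(c, N)),  B ≐ N.
Bind A := tup(wrap(Q), S, tup(b, true, c)); no other remaining equation mentions A.
Bind V := tup(tup(B, X1, b), tup(c, N, b), mk(c, N)); substituting into the one remaining equation that mentions V gives: wrap(tup(X2, S, X1)) ≐ wrap(tup(mk(tup(tup(B, X1, b), tup(c, N, b), mk(c, N)), b), wrap(S), tup(tup(B, true, b), mk(B, N), N))).
Bind B := N; substituting into the one remaining equation that mentions B gives: wrap(tup(X2, S, X1)) ≐ wrap(tup(mk(tup(tup(N, X1, b), tup(c, N, b), mk(c, N)), b), wrap(S), tup(tup(N, true, b), mk(N, N), N))). Substituting into the earlier binding gives V := tup(tup(N, X1, b), tup(c, N, b), mk(c, N)).
Decompose tup/3: b ≐ b,  tup(wrap(true), tup(S, c, b), S) ≐ Q,  true ≐ N.
Delete trivial equation b ≐ b.
Bind Q := tup(wrap(true), tup(S, c, b), S); no other remaining equation mentions Q. Substituting into the earlier binding gives A := tup(wrap(tup(wrap(true), tup(S, c, b), S)), S, tup(b, true, c)).
Bind N := true; substituting into the remaining equation gives: wrap(tup(X2, S, X1)) ≐ wrap(tup(mk(tup(tup(true, X1, b), tup(c, true, b), mk(c, true)), b), wrap(S), tup(tup(true, true, b), mk(true, true), true))). Substituting into the earlier bindings gives V := tup(tup(true, X1, b), tup(c, true, b), mk(c, true)), B := true.
Decompose wrap/1: tup(X2, S, X1) ≐ tup(mk(tup(tup(true, X1, b), tup(c, true, b), mk(c, true)), b), wrap(S), tup(tup(true, true, b), mk(true, true), true)).
Decompose tup/3: X2 ≐ mk(tup(tup(true, X1, b), tup(c, true, b), mk(c, true)), b),  S ≐ wrap(S),  X1 ≐ tup(tup(true, true, b), mk(true, true), true).
Bind X2 := mk(tup(tup(true, X1, b), tup(c, true, b), mk(c, true)), b); no other remaining equation mentions X2.
Occurs check fails: S occurs in wrap(S); the equation S ≐ wrap(S) has no finite solution.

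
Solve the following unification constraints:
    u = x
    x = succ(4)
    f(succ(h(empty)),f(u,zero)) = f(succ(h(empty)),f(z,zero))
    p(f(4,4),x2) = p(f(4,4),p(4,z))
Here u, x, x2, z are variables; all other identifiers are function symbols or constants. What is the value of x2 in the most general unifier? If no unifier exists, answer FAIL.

Bind u := x; substituting into the one remaining equation that mentions u gives: f(succ(h(empty)),f(x,zero)) = f(succ(h(empty)),f(z,zero)).
Bind x := succ(4); substituting into the one remaining equation that mentions x gives: f(succ(h(empty)),f(succ(4),zero)) = f(succ(h(empty)),f(z,zero)). Substituting into the earlier binding gives u := succ(4).
Decompose f/2: succ(h(empty)) = succ(h(empty)),  f(succ(4),zero) = f(z,zero).
Delete trivial equation succ(h(empty)) = succ(h(empty)).
Decompose f/2: succ(4) = z,  zero = zero.
Bind z := succ(4); substituting into the one remaining equation that mentions z gives: p(f(4,4),x2) = p(f(4,4),p(4,succ(4))).
Delete trivial equation zero = zero.
Decompose p/2: f(4,4) = f(4,4),  x2 = p(4,succ(4)).
Delete trivial equation f(4,4) = f(4,4).
Bind x2 := p(4,succ(4)).
MGU = { u ↦ succ(4), x ↦ succ(4), z ↦ succ(4), x2 ↦ p(4,succ(4)) }, so x2 ↦ p(4,succ(4)).

p(4,succ(4))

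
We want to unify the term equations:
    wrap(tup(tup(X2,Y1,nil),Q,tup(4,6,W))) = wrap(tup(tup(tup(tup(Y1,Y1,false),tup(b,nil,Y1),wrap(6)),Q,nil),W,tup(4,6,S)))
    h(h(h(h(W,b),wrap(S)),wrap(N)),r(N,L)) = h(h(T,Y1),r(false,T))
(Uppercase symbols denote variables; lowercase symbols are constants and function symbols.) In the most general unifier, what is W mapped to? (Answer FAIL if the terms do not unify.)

wrap(false)

Decompose wrap/1: tup(tup(X2,Y1,nil),Q,tup(4,6,W)) = tup(tup(tup(tup(Y1,Y1,false),tup(b,nil,Y1),wrap(6)),Q,nil),W,tup(4,6,S)).
Decompose tup/3: tup(X2,Y1,nil) = tup(tup(tup(Y1,Y1,false),tup(b,nil,Y1),wrap(6)),Q,nil),  Q = W,  tup(4,6,W) = tup(4,6,S).
Decompose tup/3: X2 = tup(tup(Y1,Y1,false),tup(b,nil,Y1),wrap(6)),  Y1 = Q,  nil = nil.
Bind X2 := tup(tup(Y1,Y1,false),tup(b,nil,Y1),wrap(6)); no other remaining equation mentions X2.
Bind Y1 := Q; substituting into the one remaining equation that mentions Y1 gives: h(h(h(h(W,b),wrap(S)),wrap(N)),r(N,L)) = h(h(T,Q),r(false,T)). Substituting into the earlier binding gives X2 := tup(tup(Q,Q,false),tup(b,nil,Q),wrap(6)).
Delete trivial equation nil = nil.
Bind Q := W; substituting into the one remaining equation that mentions Q gives: h(h(h(h(W,b),wrap(S)),wrap(N)),r(N,L)) = h(h(T,W),r(false,T)). Substituting into the earlier bindings gives X2 := tup(tup(W,W,false),tup(b,nil,W),wrap(6)), Y1 := W.
Decompose tup/3: 4 = 4,  6 = 6,  W = S.
Delete trivial equation 4 = 4.
Delete trivial equation 6 = 6.
Bind W := S; substituting into the remaining equation gives: h(h(h(h(S,b),wrap(S)),wrap(N)),r(N,L)) = h(h(T,S),r(false,T)). Substituting into the earlier bindings gives X2 := tup(tup(S,S,false),tup(b,nil,S),wrap(6)), Y1 := S, Q := S.
Decompose h/2: h(h(h(S,b),wrap(S)),wrap(N)) = h(T,S),  r(N,L) = r(false,T).
Decompose h/2: h(h(S,b),wrap(S)) = T,  wrap(N) = S.
Bind T := h(h(S,b),wrap(S)); substituting into the one remaining equation that mentions T gives: r(N,L) = r(false,h(h(S,b),wrap(S))).
Bind S := wrap(N); substituting into the remaining equation gives: r(N,L) = r(false,h(h(wrap(N),b),wrap(wrap(N)))). Substituting into the earlier bindings gives X2 := tup(tup(wrap(N),wrap(N),false),tup(b,nil,wrap(N)),wrap(6)), Y1 := wrap(N), Q := wrap(N), W := wrap(N), T := h(h(wrap(N),b),wrap(wrap(N))).
Decompose r/2: N = false,  L = h(h(wrap(N),b),wrap(wrap(N))).
Bind N := false; substituting into the remaining equation gives: L = h(h(wrap(false),b),wrap(wrap(false))). Substituting into the earlier bindings gives X2 := tup(tup(wrap(false),wrap(false),false),tup(b,nil,wrap(false)),wrap(6)), Y1 := wrap(false), Q := wrap(false), W := wrap(false), T := h(h(wrap(false),b),wrap(wrap(false))), S := wrap(false).
Bind L := h(h(wrap(false),b),wrap(wrap(false))).
MGU = { X2 -> tup(tup(wrap(false),wrap(false),false),tup(b,nil,wrap(false)),wrap(6)), Y1 -> wrap(false), Q -> wrap(false), W -> wrap(false), T -> h(h(wrap(false),b),wrap(wrap(false))), S -> wrap(false), N -> false, L -> h(h(wrap(false),b),wrap(wrap(false))) }, so W -> wrap(false).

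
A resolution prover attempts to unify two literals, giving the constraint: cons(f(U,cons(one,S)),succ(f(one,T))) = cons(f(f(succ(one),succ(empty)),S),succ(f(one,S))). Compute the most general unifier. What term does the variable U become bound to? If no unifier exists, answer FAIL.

Decompose cons/2: f(U,cons(one,S)) = f(f(succ(one),succ(empty)),S),  succ(f(one,T)) = succ(f(one,S)).
Decompose f/2: U = f(succ(one),succ(empty)),  cons(one,S) = S.
Bind U := f(succ(one),succ(empty)); no other remaining equation mentions U.
Occurs check fails: S occurs in cons(one,S); the equation S = cons(one,S) has no finite solution.

FAIL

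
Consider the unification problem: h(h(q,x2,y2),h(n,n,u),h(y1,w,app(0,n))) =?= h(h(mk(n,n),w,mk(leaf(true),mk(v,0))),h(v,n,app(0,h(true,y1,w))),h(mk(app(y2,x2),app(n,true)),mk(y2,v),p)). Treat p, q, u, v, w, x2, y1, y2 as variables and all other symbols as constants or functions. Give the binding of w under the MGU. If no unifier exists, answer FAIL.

Decompose h/3: h(q,x2,y2) =?= h(mk(n,n),w,mk(leaf(true),mk(v,0))),  h(n,n,u) =?= h(v,n,app(0,h(true,y1,w))),  h(y1,w,app(0,n)) =?= h(mk(app(y2,x2),app(n,true)),mk(y2,v),p).
Decompose h/3: q =?= mk(n,n),  x2 =?= w,  y2 =?= mk(leaf(true),mk(v,0)).
Bind q := mk(n,n); no other remaining equation mentions q.
Bind x2 := w; substituting into the one remaining equation that mentions x2 gives: h(y1,w,app(0,n)) =?= h(mk(app(y2,w),app(n,true)),mk(y2,v),p).
Bind y2 := mk(leaf(true),mk(v,0)); substituting into the one remaining equation that mentions y2 gives: h(y1,w,app(0,n)) =?= h(mk(app(mk(leaf(true),mk(v,0)),w),app(n,true)),mk(mk(leaf(true),mk(v,0)),v),p).
Decompose h/3: n =?= v,  n =?= n,  u =?= app(0,h(true,y1,w)).
Bind v := n; substituting into the one remaining equation that mentions v gives: h(y1,w,app(0,n)) =?= h(mk(app(mk(leaf(true),mk(n,0)),w),app(n,true)),mk(mk(leaf(true),mk(n,0)),n),p). Substituting into the earlier binding gives y2 := mk(leaf(true),mk(n,0)).
Delete trivial equation n =?= n.
Bind u := app(0,h(true,y1,w)); no other remaining equation mentions u.
Decompose h/3: y1 =?= mk(app(mk(leaf(true),mk(n,0)),w),app(n,true)),  w =?= mk(mk(leaf(true),mk(n,0)),n),  app(0,n) =?= p.
Bind y1 := mk(app(mk(leaf(true),mk(n,0)),w),app(n,true)); no other remaining equation mentions y1. Substituting into the earlier binding gives u := app(0,h(true,mk(app(mk(leaf(true),mk(n,0)),w),app(n,true)),w)).
Bind w := mk(mk(leaf(true),mk(n,0)),n); no other remaining equation mentions w. Substituting into the earlier bindings gives x2 := mk(mk(leaf(true),mk(n,0)),n), u := app(0,h(true,mk(app(mk(leaf(true),mk(n,0)),mk(mk(leaf(true),mk(n,0)),n)),app(n,true)),mk(mk(leaf(true),mk(n,0)),n))), y1 := mk(app(mk(leaf(true),mk(n,0)),mk(mk(leaf(true),mk(n,0)),n)),app(n,true)).
Bind p := app(0,n).
MGU = { q -> mk(n,n), x2 -> mk(mk(leaf(true),mk(n,0)),n), y2 -> mk(leaf(true),mk(n,0)), v -> n, u -> app(0,h(true,mk(app(mk(leaf(true),mk(n,0)),mk(mk(leaf(true),mk(n,0)),n)),app(n,true)),mk(mk(leaf(true),mk(n,0)),n))), y1 -> mk(app(mk(leaf(true),mk(n,0)),mk(mk(leaf(true),mk(n,0)),n)),app(n,true)), w -> mk(mk(leaf(true),mk(n,0)),n), p -> app(0,n) }, so w -> mk(mk(leaf(true),mk(n,0)),n).

mk(mk(leaf(true),mk(n,0)),n)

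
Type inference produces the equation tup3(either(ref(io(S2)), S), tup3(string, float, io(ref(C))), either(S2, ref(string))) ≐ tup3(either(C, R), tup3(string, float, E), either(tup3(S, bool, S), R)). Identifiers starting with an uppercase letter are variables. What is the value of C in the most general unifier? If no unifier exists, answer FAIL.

ref(io(tup3(ref(string), bool, ref(string))))

Decompose tup3/3: either(ref(io(S2)), S) ≐ either(C, R),  tup3(string, float, io(ref(C))) ≐ tup3(string, float, E),  either(S2, ref(string)) ≐ either(tup3(S, bool, S), R).
Decompose either/2: ref(io(S2)) ≐ C,  S ≐ R.
Bind C := ref(io(S2)); substituting into the one remaining equation that mentions C gives: tup3(string, float, io(ref(ref(io(S2))))) ≐ tup3(string, float, E).
Bind S := R; substituting into the one remaining equation that mentions S gives: either(S2, ref(string)) ≐ either(tup3(R, bool, R), R).
Decompose tup3/3: string ≐ string,  float ≐ float,  io(ref(ref(io(S2)))) ≐ E.
Delete trivial equation string ≐ string.
Delete trivial equation float ≐ float.
Bind E := io(ref(ref(io(S2)))); no other remaining equation mentions E.
Decompose either/2: S2 ≐ tup3(R, bool, R),  ref(string) ≐ R.
Bind S2 := tup3(R, bool, R); no other remaining equation mentions S2. Substituting into the earlier bindings gives C := ref(io(tup3(R, bool, R))), E := io(ref(ref(io(tup3(R, bool, R))))).
Bind R := ref(string). Substituting into the earlier bindings gives C := ref(io(tup3(ref(string), bool, ref(string)))), S := ref(string), E := io(ref(ref(io(tup3(ref(string), bool, ref(string)))))), S2 := tup3(ref(string), bool, ref(string)).
MGU = { C := ref(io(tup3(ref(string), bool, ref(string)))), S := ref(string), E := io(ref(ref(io(tup3(ref(string), bool, ref(string)))))), S2 := tup3(ref(string), bool, ref(string)), R := ref(string) }, so C := ref(io(tup3(ref(string), bool, ref(string)))).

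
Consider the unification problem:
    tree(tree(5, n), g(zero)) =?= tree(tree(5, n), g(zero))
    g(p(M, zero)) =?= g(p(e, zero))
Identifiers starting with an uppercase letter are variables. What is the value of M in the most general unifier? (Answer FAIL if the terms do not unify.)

e

Delete trivial equation tree(tree(5, n), g(zero)) =?= tree(tree(5, n), g(zero)).
Decompose g/1: p(M, zero) =?= p(e, zero).
Decompose p/2: M =?= e,  zero =?= zero.
Bind M := e; no other remaining equation mentions M.
Delete trivial equation zero =?= zero.
MGU = { M ↦ e }, so M ↦ e.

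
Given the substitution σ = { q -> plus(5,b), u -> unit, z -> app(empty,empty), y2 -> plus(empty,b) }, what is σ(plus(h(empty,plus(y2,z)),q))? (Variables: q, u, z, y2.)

plus(h(empty,plus(plus(empty,b),app(empty,empty))),plus(5,b))

Replace each occurrence of q with plus(5,b).
Replace each occurrence of z with app(empty,empty).
Replace each occurrence of y2 with plus(empty,b).
Result: plus(h(empty,plus(plus(empty,b),app(empty,empty))),plus(5,b)).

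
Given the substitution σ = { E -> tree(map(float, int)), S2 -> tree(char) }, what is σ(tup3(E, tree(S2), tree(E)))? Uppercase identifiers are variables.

Replace each occurrence of E with tree(map(float, int)).
Replace each occurrence of S2 with tree(char).
Result: tup3(tree(map(float, int)), tree(tree(char)), tree(tree(map(float, int)))).

tup3(tree(map(float, int)), tree(tree(char)), tree(tree(map(float, int))))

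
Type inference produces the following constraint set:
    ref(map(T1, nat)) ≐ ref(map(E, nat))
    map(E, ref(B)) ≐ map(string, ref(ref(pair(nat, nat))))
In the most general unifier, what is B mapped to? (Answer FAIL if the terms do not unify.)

Decompose ref/1: map(T1, nat) ≐ map(E, nat).
Decompose map/2: T1 ≐ E,  nat ≐ nat.
Bind T1 := E; no other remaining equation mentions T1.
Delete trivial equation nat ≐ nat.
Decompose map/2: E ≐ string,  ref(B) ≐ ref(ref(pair(nat, nat))).
Bind E := string; no other remaining equation mentions E. Substituting into the earlier binding gives T1 := string.
Decompose ref/1: B ≐ ref(pair(nat, nat)).
Bind B := ref(pair(nat, nat)).
MGU = { T1 := string, E := string, B := ref(pair(nat, nat)) }, so B := ref(pair(nat, nat)).

ref(pair(nat, nat))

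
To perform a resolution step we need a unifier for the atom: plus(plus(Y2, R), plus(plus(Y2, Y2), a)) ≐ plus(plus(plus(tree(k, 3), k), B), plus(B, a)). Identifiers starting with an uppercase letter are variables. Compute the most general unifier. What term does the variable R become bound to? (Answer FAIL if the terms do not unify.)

Decompose plus/2: plus(Y2, R) ≐ plus(plus(tree(k, 3), k), B),  plus(plus(Y2, Y2), a) ≐ plus(B, a).
Decompose plus/2: Y2 ≐ plus(tree(k, 3), k),  R ≐ B.
Bind Y2 := plus(tree(k, 3), k); substituting into the one remaining equation that mentions Y2 gives: plus(plus(plus(tree(k, 3), k), plus(tree(k, 3), k)), a) ≐ plus(B, a).
Bind R := B; no other remaining equation mentions R.
Decompose plus/2: plus(plus(tree(k, 3), k), plus(tree(k, 3), k)) ≐ B,  a ≐ a.
Bind B := plus(plus(tree(k, 3), k), plus(tree(k, 3), k)); no other remaining equation mentions B. Substituting into the earlier binding gives R := plus(plus(tree(k, 3), k), plus(tree(k, 3), k)).
Delete trivial equation a ≐ a.
MGU = { Y2 := plus(tree(k, 3), k), R := plus(plus(tree(k, 3), k), plus(tree(k, 3), k)), B := plus(plus(tree(k, 3), k), plus(tree(k, 3), k)) }, so R := plus(plus(tree(k, 3), k), plus(tree(k, 3), k)).

plus(plus(tree(k, 3), k), plus(tree(k, 3), k))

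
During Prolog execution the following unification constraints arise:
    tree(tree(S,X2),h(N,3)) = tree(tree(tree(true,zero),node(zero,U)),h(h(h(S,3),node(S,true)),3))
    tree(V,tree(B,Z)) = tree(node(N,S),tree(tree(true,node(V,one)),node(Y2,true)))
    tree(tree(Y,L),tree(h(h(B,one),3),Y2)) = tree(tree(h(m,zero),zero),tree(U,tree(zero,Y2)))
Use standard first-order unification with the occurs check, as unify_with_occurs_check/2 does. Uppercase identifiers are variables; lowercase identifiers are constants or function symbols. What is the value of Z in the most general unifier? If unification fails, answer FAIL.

Decompose tree/2: tree(S,X2) = tree(tree(true,zero),node(zero,U)),  h(N,3) = h(h(h(S,3),node(S,true)),3).
Decompose tree/2: S = tree(true,zero),  X2 = node(zero,U).
Bind S := tree(true,zero); substituting into the 2 remaining equations that mention S gives: h(N,3) = h(h(h(tree(true,zero),3),node(tree(true,zero),true)),3),  tree(V,tree(B,Z)) = tree(node(N,tree(true,zero)),tree(tree(true,node(V,one)),node(Y2,true))).
Bind X2 := node(zero,U); no other remaining equation mentions X2.
Decompose h/2: N = h(h(tree(true,zero),3),node(tree(true,zero),true)),  3 = 3.
Bind N := h(h(tree(true,zero),3),node(tree(true,zero),true)); substituting into the one remaining equation that mentions N gives: tree(V,tree(B,Z)) = tree(node(h(h(tree(true,zero),3),node(tree(true,zero),true)),tree(true,zero)),tree(tree(true,node(V,one)),node(Y2,true))).
Delete trivial equation 3 = 3.
Decompose tree/2: V = node(h(h(tree(true,zero),3),node(tree(true,zero),true)),tree(true,zero)),  tree(B,Z) = tree(tree(true,node(V,one)),node(Y2,true)).
Bind V := node(h(h(tree(true,zero),3),node(tree(true,zero),true)),tree(true,zero)); substituting into the one remaining equation that mentions V gives: tree(B,Z) = tree(tree(true,node(node(h(h(tree(true,zero),3),node(tree(true,zero),true)),tree(true,zero)),one)),node(Y2,true)).
Decompose tree/2: B = tree(true,node(node(h(h(tree(true,zero),3),node(tree(true,zero),true)),tree(true,zero)),one)),  Z = node(Y2,true).
Bind B := tree(true,node(node(h(h(tree(true,zero),3),node(tree(true,zero),true)),tree(true,zero)),one)); substituting into the one remaining equation that mentions B gives: tree(tree(Y,L),tree(h(h(tree(true,node(node(h(h(tree(true,zero),3),node(tree(true,zero),true)),tree(true,zero)),one)),one),3),Y2)) = tree(tree(h(m,zero),zero),tree(U,tree(zero,Y2))).
Bind Z := node(Y2,true); no other remaining equation mentions Z.
Decompose tree/2: tree(Y,L) = tree(h(m,zero),zero),  tree(h(h(tree(true,node(node(h(h(tree(true,zero),3),node(tree(true,zero),true)),tree(true,zero)),one)),one),3),Y2) = tree(U,tree(zero,Y2)).
Decompose tree/2: Y = h(m,zero),  L = zero.
Bind Y := h(m,zero); no other remaining equation mentions Y.
Bind L := zero; no other remaining equation mentions L.
Decompose tree/2: h(h(tree(true,node(node(h(h(tree(true,zero),3),node(tree(true,zero),true)),tree(true,zero)),one)),one),3) = U,  Y2 = tree(zero,Y2).
Bind U := h(h(tree(true,node(node(h(h(tree(true,zero),3),node(tree(true,zero),true)),tree(true,zero)),one)),one),3); no other remaining equation mentions U. Substituting into the earlier binding gives X2 := node(zero,h(h(tree(true,node(node(h(h(tree(true,zero),3),node(tree(true,zero),true)),tree(true,zero)),one)),one),3)).
Occurs check fails: Y2 occurs in tree(zero,Y2); the equation Y2 = tree(zero,Y2) has no finite solution.

FAIL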